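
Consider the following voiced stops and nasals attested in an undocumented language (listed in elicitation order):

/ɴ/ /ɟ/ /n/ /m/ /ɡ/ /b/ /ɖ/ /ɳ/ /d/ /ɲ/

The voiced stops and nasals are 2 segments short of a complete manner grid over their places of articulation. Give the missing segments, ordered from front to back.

bilabial: oral stop /b/, nasal /m/.
alveolar: oral stop /d/, nasal /n/.
retroflex: oral stop /ɖ/, nasal /ɳ/.
palatal: oral stop /ɟ/, nasal /ɲ/.
velar: oral stop /ɡ/, nasal —.
uvular: oral stop —, nasal /ɴ/.
Gaps, from front to back: velar lacks nasal (/ŋ/); uvular lacks oral stop (/ɢ/).

/ŋ/, /ɢ/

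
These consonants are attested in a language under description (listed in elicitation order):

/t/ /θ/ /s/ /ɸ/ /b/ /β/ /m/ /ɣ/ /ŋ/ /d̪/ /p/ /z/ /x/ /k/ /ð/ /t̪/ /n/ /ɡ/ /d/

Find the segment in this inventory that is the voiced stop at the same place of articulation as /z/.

/z/ is a voiced alveolar fricative.
The voiced stop at the same place is a voiced alveolar stop — in this inventory, /d/.

/d/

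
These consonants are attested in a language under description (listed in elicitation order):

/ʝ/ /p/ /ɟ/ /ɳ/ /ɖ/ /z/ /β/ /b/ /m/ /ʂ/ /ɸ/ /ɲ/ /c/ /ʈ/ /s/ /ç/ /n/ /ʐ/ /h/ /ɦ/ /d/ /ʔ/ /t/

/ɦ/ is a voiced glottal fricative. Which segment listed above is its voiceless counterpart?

/h/

The voiceless counterpart is a voiceless glottal fricative — in this inventory, /h/.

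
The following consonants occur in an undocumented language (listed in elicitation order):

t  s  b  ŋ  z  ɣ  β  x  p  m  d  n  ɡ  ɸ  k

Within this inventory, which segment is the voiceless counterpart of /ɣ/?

/ɣ/ is a voiced velar fricative.
The voiceless counterpart is a voiceless velar fricative — in this inventory, /x/.

/x/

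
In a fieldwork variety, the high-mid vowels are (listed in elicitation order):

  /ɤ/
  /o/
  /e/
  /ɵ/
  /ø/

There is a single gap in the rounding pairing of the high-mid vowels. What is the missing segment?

/ɘ/

backness          unrounded  rounded 
front             e         ø       
central           —         ɵ       
back              ɤ         o       
The central row has no unrounded member, so the gap is the central unrounded vowel /ɘ/.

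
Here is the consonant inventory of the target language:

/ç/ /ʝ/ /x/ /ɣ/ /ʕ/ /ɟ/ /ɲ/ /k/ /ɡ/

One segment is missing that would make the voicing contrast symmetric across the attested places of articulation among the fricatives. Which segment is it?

palatal: voiceless /ç/, voiced /ʝ/.
velar: voiceless /x/, voiced /ɣ/.
pharyngeal: voiceless —, voiced /ʕ/.
The pharyngeal row has no voiceless member, so the gap is the voiceless pharyngeal fricative /ħ/.

/ħ/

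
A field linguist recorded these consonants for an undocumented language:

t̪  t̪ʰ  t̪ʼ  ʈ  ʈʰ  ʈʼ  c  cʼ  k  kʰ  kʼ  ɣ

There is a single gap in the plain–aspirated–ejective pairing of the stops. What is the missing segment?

Plain: /t̪/ (dental), /ʈ/ (retroflex), /c/ (palatal), /k/ (velar).
Aspirated: /t̪ʰ/ (dental), /ʈʰ/ (retroflex), /kʰ/ (velar).
Ejective: /t̪ʼ/ (dental), /ʈʼ/ (retroflex), /cʼ/ (palatal), /kʼ/ (velar).
The palatal row has no aspirated member, so the gap is the aspirated palatal stop /cʰ/.

/cʰ/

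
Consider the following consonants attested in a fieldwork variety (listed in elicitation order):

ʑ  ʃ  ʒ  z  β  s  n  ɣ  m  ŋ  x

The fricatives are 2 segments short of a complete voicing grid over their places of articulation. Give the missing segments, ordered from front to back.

Voiceless: /s/ (alveolar), /ʃ/ (postalveolar), /x/ (velar).
Voiced: /β/ (bilabial), /z/ (alveolar), /ʒ/ (postalveolar), /ʑ/ (alveolo-palatal), /ɣ/ (velar).
Gaps, from front to back: bilabial lacks voiceless (/ɸ/); alveolo-palatal lacks voiceless (/ɕ/).

/ɸ/, /ɕ/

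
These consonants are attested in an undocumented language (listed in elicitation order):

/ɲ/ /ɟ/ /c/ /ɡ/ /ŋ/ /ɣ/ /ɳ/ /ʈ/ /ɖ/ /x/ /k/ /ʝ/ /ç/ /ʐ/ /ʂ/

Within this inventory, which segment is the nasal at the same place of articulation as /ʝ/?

/ɲ/

/ʝ/ is a voiced palatal fricative.
The nasal at the same place is a palatal nasal — in this inventory, /ɲ/.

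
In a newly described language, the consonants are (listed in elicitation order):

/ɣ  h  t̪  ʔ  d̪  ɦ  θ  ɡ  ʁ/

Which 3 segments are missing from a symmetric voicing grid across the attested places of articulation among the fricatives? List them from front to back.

/ð/, /x/, /χ/

place of articulation  voiceless  voiced  
dental            θ         —       
velar             —         ɣ       
uvular            —         ʁ       
glottal           h         ɦ       
Gaps, from front to back: dental lacks voiced (/ð/); velar lacks voiceless (/x/); uvular lacks voiceless (/χ/).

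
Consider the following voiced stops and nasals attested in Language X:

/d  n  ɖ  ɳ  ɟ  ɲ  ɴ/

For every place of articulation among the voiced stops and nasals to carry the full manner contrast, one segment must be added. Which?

place of articulation  oral stop  nasal   
alveolar          d         n       
retroflex         ɖ         ɳ       
palatal           ɟ         ɲ       
uvular            —         ɴ       
The uvular row has no oral stop member, so the gap is the uvular oral stop /ɢ/.

/ɢ/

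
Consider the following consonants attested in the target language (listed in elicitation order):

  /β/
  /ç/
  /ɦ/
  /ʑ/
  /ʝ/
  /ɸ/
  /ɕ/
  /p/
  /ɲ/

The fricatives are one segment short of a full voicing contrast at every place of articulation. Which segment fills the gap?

/h/

Voiceless: /ɸ/ (bilabial), /ɕ/ (alveolo-palatal), /ç/ (palatal).
Voiced: /β/ (bilabial), /ʑ/ (alveolo-palatal), /ʝ/ (palatal), /ɦ/ (glottal).
The glottal row has no voiceless member, so the gap is the voiceless glottal fricative /h/.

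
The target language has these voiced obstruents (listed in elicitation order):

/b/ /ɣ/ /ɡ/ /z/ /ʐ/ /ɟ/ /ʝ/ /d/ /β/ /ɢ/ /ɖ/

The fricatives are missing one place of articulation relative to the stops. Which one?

uvular

bilabial: stop /b/, fricative /β/.
alveolar: stop /d/, fricative /z/.
retroflex: stop /ɖ/, fricative /ʐ/.
palatal: stop /ɟ/, fricative /ʝ/.
velar: stop /ɡ/, fricative /ɣ/.
uvular: stop /ɢ/, fricative —.
Every place of articulation has a fricative member except uvular, where /ʁ/ would be expected.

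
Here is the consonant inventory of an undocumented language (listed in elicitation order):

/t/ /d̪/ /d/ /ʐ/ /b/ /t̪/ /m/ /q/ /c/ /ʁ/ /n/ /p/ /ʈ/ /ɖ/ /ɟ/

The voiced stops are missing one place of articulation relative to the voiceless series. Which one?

place of articulation  voiceless  voiced  
bilabial          p         b       
dental            t̪        d̪      
alveolar          t         d       
retroflex         ʈ         ɖ       
palatal           c         ɟ       
uvular            q         —       
Every place of articulation has a voiced member except uvular, where /ɢ/ would be expected.

uvular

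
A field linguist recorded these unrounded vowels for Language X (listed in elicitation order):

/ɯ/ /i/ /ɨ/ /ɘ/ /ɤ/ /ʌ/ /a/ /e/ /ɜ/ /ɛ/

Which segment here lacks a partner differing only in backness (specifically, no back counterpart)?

High: /i/ ~ /ɨ/ ~ /ɯ/
High-mid: /e/ ~ /ɘ/ ~ /ɤ/
Low-mid: /ɛ/ ~ /ɜ/ ~ /ʌ/
Low: only /a/ (front); no back partner.
So /a/ is the unpaired segment.

/a/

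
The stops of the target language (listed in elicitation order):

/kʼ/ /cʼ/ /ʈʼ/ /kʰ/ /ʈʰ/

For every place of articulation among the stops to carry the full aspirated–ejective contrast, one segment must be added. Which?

place of articulation  aspirated  ejective
retroflex         ʈʰ        ʈʼ      
palatal           —         cʼ      
velar             kʰ        kʼ      
The palatal row has no aspirated member, so the gap is the aspirated palatal stop /cʰ/.

/cʰ/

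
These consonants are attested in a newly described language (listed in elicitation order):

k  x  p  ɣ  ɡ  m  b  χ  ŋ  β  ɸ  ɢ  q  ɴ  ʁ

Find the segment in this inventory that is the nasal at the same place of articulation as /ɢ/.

/ɴ/

/ɢ/ is a voiced uvular stop.
The nasal at the same place is an uvular nasal — in this inventory, /ɴ/.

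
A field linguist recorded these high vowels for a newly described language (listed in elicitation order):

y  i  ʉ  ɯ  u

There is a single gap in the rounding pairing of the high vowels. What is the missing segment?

/ɨ/

backness          unrounded  rounded 
front             i         y       
central           —         ʉ       
back              ɯ         u       
The central row has no unrounded member, so the gap is the central unrounded vowel /ɨ/.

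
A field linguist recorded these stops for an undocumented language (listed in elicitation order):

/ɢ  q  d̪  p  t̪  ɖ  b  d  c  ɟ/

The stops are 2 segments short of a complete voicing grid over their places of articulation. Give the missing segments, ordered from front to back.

/t/, /ʈ/

Voiceless: /p/ (bilabial), /t̪/ (dental), /c/ (palatal), /q/ (uvular).
Voiced: /b/ (bilabial), /d̪/ (dental), /d/ (alveolar), /ɖ/ (retroflex), /ɟ/ (palatal), /ɢ/ (uvular).
Gaps, from front to back: alveolar lacks voiceless (/t/); retroflex lacks voiceless (/ʈ/).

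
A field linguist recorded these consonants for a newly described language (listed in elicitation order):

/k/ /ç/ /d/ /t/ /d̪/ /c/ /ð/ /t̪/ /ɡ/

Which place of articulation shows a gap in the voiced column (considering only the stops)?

palatal

place of articulation  voiceless  voiced  
dental            t̪        d̪      
alveolar          t         d       
palatal           c         —       
velar             k         ɡ       
Every place of articulation has a voiced member except palatal, where /ɟ/ would be expected.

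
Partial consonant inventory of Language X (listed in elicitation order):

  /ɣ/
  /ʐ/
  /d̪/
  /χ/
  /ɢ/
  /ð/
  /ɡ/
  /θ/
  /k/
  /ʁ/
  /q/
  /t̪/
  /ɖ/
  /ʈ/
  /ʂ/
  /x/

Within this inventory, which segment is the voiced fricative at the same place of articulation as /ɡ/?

/ɡ/ is a voiced velar stop.
The voiced fricative at the same place is a voiced velar fricative — in this inventory, /ɣ/.

/ɣ/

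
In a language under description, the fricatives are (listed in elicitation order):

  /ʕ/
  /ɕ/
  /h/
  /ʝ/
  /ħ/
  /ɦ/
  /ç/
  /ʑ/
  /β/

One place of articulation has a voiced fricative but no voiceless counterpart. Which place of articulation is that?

bilabial

bilabial: voiceless —, voiced /β/.
alveolo-palatal: voiceless /ɕ/, voiced /ʑ/.
palatal: voiceless /ç/, voiced /ʝ/.
pharyngeal: voiceless /ħ/, voiced /ʕ/.
glottal: voiceless /h/, voiced /ɦ/.
Every place of articulation has a voiceless member except bilabial, where /ɸ/ would be expected.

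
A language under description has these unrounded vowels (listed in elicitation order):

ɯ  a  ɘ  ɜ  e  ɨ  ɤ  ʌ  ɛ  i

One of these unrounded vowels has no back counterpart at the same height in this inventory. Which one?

/a/

High: /i/ ~ /ɨ/ ~ /ɯ/
High-mid: /e/ ~ /ɘ/ ~ /ɤ/
Low-mid: /ɛ/ ~ /ɜ/ ~ /ʌ/
Low: only /a/ (front); no back partner.
So /a/ is the unpaired segment.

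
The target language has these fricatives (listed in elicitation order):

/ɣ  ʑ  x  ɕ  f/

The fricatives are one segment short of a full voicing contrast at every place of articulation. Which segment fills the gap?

place of articulation  voiceless  voiced  
labiodental       f         —       
alveolo-palatal   ɕ         ʑ       
velar             x         ɣ       
The labiodental row has no voiced member, so the gap is the voiced labiodental fricative /v/.

/v/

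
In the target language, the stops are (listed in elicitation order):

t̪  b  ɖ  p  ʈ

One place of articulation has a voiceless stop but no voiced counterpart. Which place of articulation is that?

dental

bilabial: voiceless /p/, voiced /b/.
dental: voiceless /t̪/, voiced —.
retroflex: voiceless /ʈ/, voiced /ɖ/.
Every place of articulation has a voiced member except dental, where /d̪/ would be expected.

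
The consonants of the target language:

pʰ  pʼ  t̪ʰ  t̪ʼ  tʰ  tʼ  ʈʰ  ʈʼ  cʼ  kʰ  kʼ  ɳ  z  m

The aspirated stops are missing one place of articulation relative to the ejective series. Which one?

place of articulation  aspirated  ejective
bilabial          pʰ        pʼ      
dental            t̪ʰ       t̪ʼ     
alveolar          tʰ        tʼ      
retroflex         ʈʰ        ʈʼ      
palatal           —         cʼ      
velar             kʰ        kʼ      
Every place of articulation has an aspirated member except palatal, where /cʰ/ would be expected.

palatal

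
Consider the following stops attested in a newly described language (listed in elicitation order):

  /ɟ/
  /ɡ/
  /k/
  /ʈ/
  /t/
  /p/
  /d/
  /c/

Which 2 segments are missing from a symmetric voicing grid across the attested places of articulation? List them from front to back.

/b/, /ɖ/

place of articulation  voiceless  voiced  
bilabial          p         —       
alveolar          t         d       
retroflex         ʈ         —       
palatal           c         ɟ       
velar             k         ɡ       
Gaps, from front to back: bilabial lacks voiced (/b/); retroflex lacks voiced (/ɖ/).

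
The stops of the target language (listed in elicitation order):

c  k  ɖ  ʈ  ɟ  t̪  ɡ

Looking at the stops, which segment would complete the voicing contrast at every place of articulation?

dental: voiceless /t̪/, voiced —.
retroflex: voiceless /ʈ/, voiced /ɖ/.
palatal: voiceless /c/, voiced /ɟ/.
velar: voiceless /k/, voiced /ɡ/.
The dental row has no voiced member, so the gap is the voiced dental stop /d̪/.

/d̪/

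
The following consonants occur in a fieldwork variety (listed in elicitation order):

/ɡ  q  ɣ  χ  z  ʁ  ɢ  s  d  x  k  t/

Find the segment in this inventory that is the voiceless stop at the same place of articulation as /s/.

/t/

/s/ is a voiceless alveolar fricative.
The voiceless stop at the same place is a voiceless alveolar stop — in this inventory, /t/.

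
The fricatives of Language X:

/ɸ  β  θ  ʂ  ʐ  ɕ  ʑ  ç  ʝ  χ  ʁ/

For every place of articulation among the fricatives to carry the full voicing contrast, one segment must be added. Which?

place of articulation  voiceless  voiced  
bilabial          ɸ         β       
dental            θ         —       
retroflex         ʂ         ʐ       
alveolo-palatal   ɕ         ʑ       
palatal           ç         ʝ       
uvular            χ         ʁ       
The dental row has no voiced member, so the gap is the voiced dental fricative /ð/.

/ð/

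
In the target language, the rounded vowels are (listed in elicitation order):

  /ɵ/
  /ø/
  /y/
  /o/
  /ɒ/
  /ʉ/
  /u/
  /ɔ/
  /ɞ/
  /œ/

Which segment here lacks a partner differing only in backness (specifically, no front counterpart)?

/ɒ/

High: /y/ ~ /ʉ/ ~ /u/
High-mid: /ø/ ~ /ɵ/ ~ /o/
Low-mid: /œ/ ~ /ɞ/ ~ /ɔ/
Low: only /ɒ/ (back); no front partner.
So /ɒ/ is the unpaired segment.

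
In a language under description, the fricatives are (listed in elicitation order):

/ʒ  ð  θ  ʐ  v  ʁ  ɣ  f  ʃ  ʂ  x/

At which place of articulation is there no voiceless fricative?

Voiceless: /f/ (labiodental), /θ/ (dental), /ʃ/ (postalveolar), /ʂ/ (retroflex), /x/ (velar).
Voiced: /v/ (labiodental), /ð/ (dental), /ʒ/ (postalveolar), /ʐ/ (retroflex), /ɣ/ (velar), /ʁ/ (uvular).
Every place of articulation has a voiceless member except uvular, where /χ/ would be expected.

uvular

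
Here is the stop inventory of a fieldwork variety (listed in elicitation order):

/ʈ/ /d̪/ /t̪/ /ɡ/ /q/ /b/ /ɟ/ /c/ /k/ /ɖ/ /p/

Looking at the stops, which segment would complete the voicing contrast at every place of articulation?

/ɢ/

bilabial: voiceless /p/, voiced /b/.
dental: voiceless /t̪/, voiced /d̪/.
retroflex: voiceless /ʈ/, voiced /ɖ/.
palatal: voiceless /c/, voiced /ɟ/.
velar: voiceless /k/, voiced /ɡ/.
uvular: voiceless /q/, voiced —.
The uvular row has no voiced member, so the gap is the voiced uvular stop /ɢ/.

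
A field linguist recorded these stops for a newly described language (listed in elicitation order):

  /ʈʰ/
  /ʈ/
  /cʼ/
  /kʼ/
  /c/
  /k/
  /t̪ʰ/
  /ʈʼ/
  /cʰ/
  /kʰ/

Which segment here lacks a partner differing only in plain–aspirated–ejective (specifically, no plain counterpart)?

Retroflex: /ʈ/ ~ /ʈʰ/ ~ /ʈʼ/
Palatal: /c/ ~ /cʰ/ ~ /cʼ/
Velar: /k/ ~ /kʰ/ ~ /kʼ/
Dental: only /t̪ʰ/ (aspirated); no plain partner.
So /t̪ʰ/ is the unpaired segment.

/t̪ʰ/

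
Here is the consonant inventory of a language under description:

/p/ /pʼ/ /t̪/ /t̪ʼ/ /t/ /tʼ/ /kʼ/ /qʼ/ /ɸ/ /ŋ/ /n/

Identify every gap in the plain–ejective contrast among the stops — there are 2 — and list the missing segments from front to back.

/k/, /q/

Plain: /p/ (bilabial), /t̪/ (dental), /t/ (alveolar).
Ejective: /pʼ/ (bilabial), /t̪ʼ/ (dental), /tʼ/ (alveolar), /kʼ/ (velar), /qʼ/ (uvular).
Gaps, from front to back: velar lacks plain (/k/); uvular lacks plain (/q/).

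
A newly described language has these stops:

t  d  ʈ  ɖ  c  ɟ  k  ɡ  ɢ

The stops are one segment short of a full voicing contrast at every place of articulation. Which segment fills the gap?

place of articulation  voiceless  voiced  
alveolar          t         d       
retroflex         ʈ         ɖ       
palatal           c         ɟ       
velar             k         ɡ       
uvular            —         ɢ       
The uvular row has no voiceless member, so the gap is the voiceless uvular stop /q/.

/q/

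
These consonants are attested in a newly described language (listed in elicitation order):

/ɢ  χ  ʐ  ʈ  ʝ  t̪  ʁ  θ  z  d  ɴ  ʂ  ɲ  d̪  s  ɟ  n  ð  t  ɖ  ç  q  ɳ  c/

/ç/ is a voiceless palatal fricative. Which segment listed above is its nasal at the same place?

The nasal at the same place is a palatal nasal — in this inventory, /ɲ/.

/ɲ/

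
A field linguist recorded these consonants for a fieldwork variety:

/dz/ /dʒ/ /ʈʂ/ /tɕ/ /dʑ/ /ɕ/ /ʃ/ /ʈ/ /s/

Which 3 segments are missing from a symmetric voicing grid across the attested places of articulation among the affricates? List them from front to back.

Voiceless: /ʈʂ/ (retroflex), /tɕ/ (alveolo-palatal).
Voiced: /dz/ (alveolar), /dʒ/ (postalveolar), /dʑ/ (alveolo-palatal).
Gaps, from front to back: alveolar lacks voiceless (/ts/); postalveolar lacks voiceless (/tʃ/); retroflex lacks voiced (/ɖʐ/).

/ts/, /tʃ/, /ɖʐ/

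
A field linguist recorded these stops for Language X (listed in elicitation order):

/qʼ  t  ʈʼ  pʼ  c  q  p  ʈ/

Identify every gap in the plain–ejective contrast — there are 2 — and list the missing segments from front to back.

/tʼ/, /cʼ/

bilabial: plain /p/, ejective /pʼ/.
alveolar: plain /t/, ejective —.
retroflex: plain /ʈ/, ejective /ʈʼ/.
palatal: plain /c/, ejective —.
uvular: plain /q/, ejective /qʼ/.
Gaps, from front to back: alveolar lacks ejective (/tʼ/); palatal lacks ejective (/cʼ/).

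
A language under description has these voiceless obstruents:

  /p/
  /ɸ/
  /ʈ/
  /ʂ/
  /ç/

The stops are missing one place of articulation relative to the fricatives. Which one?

palatal

bilabial: stop /p/, fricative /ɸ/.
retroflex: stop /ʈ/, fricative /ʂ/.
palatal: stop —, fricative /ç/.
Every place of articulation has a stop member except palatal, where /c/ would be expected.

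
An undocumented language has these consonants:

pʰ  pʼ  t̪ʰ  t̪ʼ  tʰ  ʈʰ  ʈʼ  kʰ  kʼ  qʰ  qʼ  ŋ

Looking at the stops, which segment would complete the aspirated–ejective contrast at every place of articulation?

bilabial: aspirated /pʰ/, ejective /pʼ/.
dental: aspirated /t̪ʰ/, ejective /t̪ʼ/.
alveolar: aspirated /tʰ/, ejective —.
retroflex: aspirated /ʈʰ/, ejective /ʈʼ/.
velar: aspirated /kʰ/, ejective /kʼ/.
uvular: aspirated /qʰ/, ejective /qʼ/.
The alveolar row has no ejective member, so the gap is the ejective alveolar stop /tʼ/.

/tʼ/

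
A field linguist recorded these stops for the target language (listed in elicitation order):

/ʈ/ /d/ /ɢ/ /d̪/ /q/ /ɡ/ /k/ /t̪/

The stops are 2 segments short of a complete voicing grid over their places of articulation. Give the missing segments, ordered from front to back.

dental: voiceless /t̪/, voiced /d̪/.
alveolar: voiceless —, voiced /d/.
retroflex: voiceless /ʈ/, voiced —.
velar: voiceless /k/, voiced /ɡ/.
uvular: voiceless /q/, voiced /ɢ/.
Gaps, from front to back: alveolar lacks voiceless (/t/); retroflex lacks voiced (/ɖ/).

/t/, /ɖ/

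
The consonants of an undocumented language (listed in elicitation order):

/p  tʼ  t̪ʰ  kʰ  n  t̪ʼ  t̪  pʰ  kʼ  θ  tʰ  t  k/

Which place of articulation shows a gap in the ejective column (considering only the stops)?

bilabial

place of articulation  plain     aspirated  ejective
bilabial          p         pʰ        —       
dental            t̪        t̪ʰ       t̪ʼ     
alveolar          t         tʰ        tʼ      
velar             k         kʰ        kʼ      
Every place of articulation has an ejective member except bilabial, where /pʼ/ would be expected.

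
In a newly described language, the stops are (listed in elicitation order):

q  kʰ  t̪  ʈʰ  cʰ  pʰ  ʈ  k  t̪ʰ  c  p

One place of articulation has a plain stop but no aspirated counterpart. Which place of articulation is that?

place of articulation  plain     aspirated
bilabial          p         pʰ      
dental            t̪        t̪ʰ     
retroflex         ʈ         ʈʰ      
palatal           c         cʰ      
velar             k         kʰ      
uvular            q         —       
Every place of articulation has an aspirated member except uvular, where /qʰ/ would be expected.

uvular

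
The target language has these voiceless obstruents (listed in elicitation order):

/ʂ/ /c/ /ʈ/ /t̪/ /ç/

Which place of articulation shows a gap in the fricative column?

Stop: /t̪/ (dental), /ʈ/ (retroflex), /c/ (palatal).
Fricative: /ʂ/ (retroflex), /ç/ (palatal).
Every place of articulation has a fricative member except dental, where /θ/ would be expected.

dental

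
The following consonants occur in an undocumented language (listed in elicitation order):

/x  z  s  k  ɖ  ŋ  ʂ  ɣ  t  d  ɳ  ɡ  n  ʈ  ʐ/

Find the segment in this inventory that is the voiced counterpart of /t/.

/d/

/t/ is a voiceless alveolar stop.
The voiced counterpart is a voiced alveolar stop — in this inventory, /d/.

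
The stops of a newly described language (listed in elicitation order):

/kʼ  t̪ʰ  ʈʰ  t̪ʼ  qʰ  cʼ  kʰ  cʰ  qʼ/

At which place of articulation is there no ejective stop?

place of articulation  aspirated  ejective
dental            t̪ʰ       t̪ʼ     
retroflex         ʈʰ        —       
palatal           cʰ        cʼ      
velar             kʰ        kʼ      
uvular            qʰ        qʼ      
Every place of articulation has an ejective member except retroflex, where /ʈʼ/ would be expected.

retroflex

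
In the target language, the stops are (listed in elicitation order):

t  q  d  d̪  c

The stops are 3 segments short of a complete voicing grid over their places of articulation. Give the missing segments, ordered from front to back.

place of articulation  voiceless  voiced  
dental            —         d̪      
alveolar          t         d       
palatal           c         —       
uvular            q         —       
Gaps, from front to back: dental lacks voiceless (/t̪/); palatal lacks voiced (/ɟ/); uvular lacks voiced (/ɢ/).

/t̪/, /ɟ/, /ɢ/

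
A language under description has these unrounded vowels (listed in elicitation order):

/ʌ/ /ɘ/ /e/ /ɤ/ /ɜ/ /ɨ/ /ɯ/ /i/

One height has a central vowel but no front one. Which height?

high: front /i/, central /ɨ/, back /ɯ/.
high-mid: front /e/, central /ɘ/, back /ɤ/.
low-mid: front —, central /ɜ/, back /ʌ/.
Every height has a front member except low-mid, where /ɛ/ would be expected.

low-mid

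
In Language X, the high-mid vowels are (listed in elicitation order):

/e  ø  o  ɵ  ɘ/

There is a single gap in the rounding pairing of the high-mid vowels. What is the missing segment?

/ɤ/

backness          unrounded  rounded 
front             e         ø       
central           ɘ         ɵ       
back              —         o       
The back row has no unrounded member, so the gap is the back unrounded vowel /ɤ/.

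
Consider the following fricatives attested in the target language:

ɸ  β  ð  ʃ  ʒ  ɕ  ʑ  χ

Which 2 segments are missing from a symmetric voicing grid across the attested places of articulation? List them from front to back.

/θ/, /ʁ/

Voiceless: /ɸ/ (bilabial), /ʃ/ (postalveolar), /ɕ/ (alveolo-palatal), /χ/ (uvular).
Voiced: /β/ (bilabial), /ð/ (dental), /ʒ/ (postalveolar), /ʑ/ (alveolo-palatal).
Gaps, from front to back: dental lacks voiceless (/θ/); uvular lacks voiced (/ʁ/).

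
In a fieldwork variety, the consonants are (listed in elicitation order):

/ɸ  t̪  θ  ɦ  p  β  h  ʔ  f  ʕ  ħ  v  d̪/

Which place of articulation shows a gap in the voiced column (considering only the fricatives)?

place of articulation  voiceless  voiced  
bilabial          ɸ         β       
labiodental       f         v       
dental            θ         —       
pharyngeal        ħ         ʕ       
glottal           h         ɦ       
Every place of articulation has a voiced member except dental, where /ð/ would be expected.

dental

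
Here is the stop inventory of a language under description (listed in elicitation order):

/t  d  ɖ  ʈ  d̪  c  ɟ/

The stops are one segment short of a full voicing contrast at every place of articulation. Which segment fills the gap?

/t̪/

Voiceless: /t/ (alveolar), /ʈ/ (retroflex), /c/ (palatal).
Voiced: /d̪/ (dental), /d/ (alveolar), /ɖ/ (retroflex), /ɟ/ (palatal).
The dental row has no voiceless member, so the gap is the voiceless dental stop /t̪/.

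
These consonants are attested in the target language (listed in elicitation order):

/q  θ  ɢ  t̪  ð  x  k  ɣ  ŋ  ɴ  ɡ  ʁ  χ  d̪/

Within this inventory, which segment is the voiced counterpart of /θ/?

/ð/

/θ/ is a voiceless dental fricative.
The voiced counterpart is a voiced dental fricative — in this inventory, /ð/.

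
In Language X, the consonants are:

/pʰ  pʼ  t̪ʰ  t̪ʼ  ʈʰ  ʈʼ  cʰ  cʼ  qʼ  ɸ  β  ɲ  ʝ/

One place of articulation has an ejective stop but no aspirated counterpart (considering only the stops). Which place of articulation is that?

Aspirated: /pʰ/ (bilabial), /t̪ʰ/ (dental), /ʈʰ/ (retroflex), /cʰ/ (palatal).
Ejective: /pʼ/ (bilabial), /t̪ʼ/ (dental), /ʈʼ/ (retroflex), /cʼ/ (palatal), /qʼ/ (uvular).
Every place of articulation has an aspirated member except uvular, where /qʰ/ would be expected.

uvular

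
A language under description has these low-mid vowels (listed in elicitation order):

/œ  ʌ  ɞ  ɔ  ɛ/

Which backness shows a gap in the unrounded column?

central

backness          unrounded  rounded 
front             ɛ         œ       
central           —         ɞ       
back              ʌ         ɔ       
Every backness has an unrounded member except central, where /ɜ/ would be expected.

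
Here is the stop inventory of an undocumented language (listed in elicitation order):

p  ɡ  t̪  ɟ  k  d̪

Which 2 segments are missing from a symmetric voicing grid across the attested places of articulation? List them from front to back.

bilabial: voiceless /p/, voiced —.
dental: voiceless /t̪/, voiced /d̪/.
palatal: voiceless —, voiced /ɟ/.
velar: voiceless /k/, voiced /ɡ/.
Gaps, from front to back: bilabial lacks voiced (/b/); palatal lacks voiceless (/c/).

/b/, /c/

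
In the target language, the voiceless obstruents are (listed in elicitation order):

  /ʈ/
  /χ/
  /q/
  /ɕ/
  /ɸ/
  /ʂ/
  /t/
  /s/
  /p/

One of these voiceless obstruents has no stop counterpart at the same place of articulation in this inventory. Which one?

Bilabial: /p/ ~ /ɸ/
Alveolar: /t/ ~ /s/
Retroflex: /ʈ/ ~ /ʂ/
Uvular: /q/ ~ /χ/
Alveolo-palatal: only /ɕ/ (fricative); no stop partner.
So /ɕ/ is the unpaired segment.

/ɕ/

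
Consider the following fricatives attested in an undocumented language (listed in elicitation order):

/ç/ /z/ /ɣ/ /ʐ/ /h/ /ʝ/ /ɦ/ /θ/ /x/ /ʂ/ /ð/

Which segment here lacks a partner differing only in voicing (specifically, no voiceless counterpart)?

Dental: /θ/ ~ /ð/
Retroflex: /ʂ/ ~ /ʐ/
Palatal: /ç/ ~ /ʝ/
Velar: /x/ ~ /ɣ/
Glottal: /h/ ~ /ɦ/
Alveolar: only /z/ (voiced); no voiceless partner.
So /z/ is the unpaired segment.

/z/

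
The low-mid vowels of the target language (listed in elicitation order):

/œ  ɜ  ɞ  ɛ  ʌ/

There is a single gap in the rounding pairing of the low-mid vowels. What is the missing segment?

/ɔ/

Unrounded: /ɛ/ (front), /ɜ/ (central), /ʌ/ (back).
Rounded: /œ/ (front), /ɞ/ (central).
The back row has no rounded member, so the gap is the back rounded vowel /ɔ/.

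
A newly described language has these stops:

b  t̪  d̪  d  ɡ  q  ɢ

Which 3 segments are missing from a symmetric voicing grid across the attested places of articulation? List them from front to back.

bilabial: voiceless —, voiced /b/.
dental: voiceless /t̪/, voiced /d̪/.
alveolar: voiceless —, voiced /d/.
velar: voiceless —, voiced /ɡ/.
uvular: voiceless /q/, voiced /ɢ/.
Gaps, from front to back: bilabial lacks voiceless (/p/); alveolar lacks voiceless (/t/); velar lacks voiceless (/k/).

/p/, /t/, /k/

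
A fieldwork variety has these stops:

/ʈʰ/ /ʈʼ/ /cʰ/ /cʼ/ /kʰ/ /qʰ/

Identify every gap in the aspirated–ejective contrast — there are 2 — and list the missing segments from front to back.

/kʼ/, /qʼ/

retroflex: aspirated /ʈʰ/, ejective /ʈʼ/.
palatal: aspirated /cʰ/, ejective /cʼ/.
velar: aspirated /kʰ/, ejective —.
uvular: aspirated /qʰ/, ejective —.
Gaps, from front to back: velar lacks ejective (/kʼ/); uvular lacks ejective (/qʼ/).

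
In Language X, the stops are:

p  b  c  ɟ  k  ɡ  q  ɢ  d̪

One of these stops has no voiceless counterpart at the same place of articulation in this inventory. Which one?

/d̪/

Bilabial: /p/ ~ /b/
Palatal: /c/ ~ /ɟ/
Velar: /k/ ~ /ɡ/
Uvular: /q/ ~ /ɢ/
Dental: only /d̪/ (voiced); no voiceless partner.
So /d̪/ is the unpaired segment.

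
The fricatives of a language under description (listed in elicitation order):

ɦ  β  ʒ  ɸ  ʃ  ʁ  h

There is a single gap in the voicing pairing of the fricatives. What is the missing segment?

/χ/

Voiceless: /ɸ/ (bilabial), /ʃ/ (postalveolar), /h/ (glottal).
Voiced: /β/ (bilabial), /ʒ/ (postalveolar), /ʁ/ (uvular), /ɦ/ (glottal).
The uvular row has no voiceless member, so the gap is the voiceless uvular fricative /χ/.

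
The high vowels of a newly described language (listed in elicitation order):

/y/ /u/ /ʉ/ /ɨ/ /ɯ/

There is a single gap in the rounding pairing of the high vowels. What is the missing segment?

Unrounded: /ɨ/ (central), /ɯ/ (back).
Rounded: /y/ (front), /ʉ/ (central), /u/ (back).
The front row has no unrounded member, so the gap is the front unrounded vowel /i/.

/i/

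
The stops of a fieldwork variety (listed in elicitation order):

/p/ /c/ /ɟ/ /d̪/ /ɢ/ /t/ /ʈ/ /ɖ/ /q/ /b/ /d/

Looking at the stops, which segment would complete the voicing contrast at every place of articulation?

/t̪/

bilabial: voiceless /p/, voiced /b/.
dental: voiceless —, voiced /d̪/.
alveolar: voiceless /t/, voiced /d/.
retroflex: voiceless /ʈ/, voiced /ɖ/.
palatal: voiceless /c/, voiced /ɟ/.
uvular: voiceless /q/, voiced /ɢ/.
The dental row has no voiceless member, so the gap is the voiceless dental stop /t̪/.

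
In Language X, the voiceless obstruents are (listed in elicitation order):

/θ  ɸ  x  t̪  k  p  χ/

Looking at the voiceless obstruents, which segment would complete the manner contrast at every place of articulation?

Stop: /p/ (bilabial), /t̪/ (dental), /k/ (velar).
Fricative: /ɸ/ (bilabial), /θ/ (dental), /x/ (velar), /χ/ (uvular).
The uvular row has no stop member, so the gap is the uvular stop /q/.

/q/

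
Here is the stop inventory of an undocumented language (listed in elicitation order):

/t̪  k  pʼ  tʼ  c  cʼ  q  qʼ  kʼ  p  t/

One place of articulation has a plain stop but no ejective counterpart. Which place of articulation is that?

dental

Plain: /p/ (bilabial), /t̪/ (dental), /t/ (alveolar), /c/ (palatal), /k/ (velar), /q/ (uvular).
Ejective: /pʼ/ (bilabial), /tʼ/ (alveolar), /cʼ/ (palatal), /kʼ/ (velar), /qʼ/ (uvular).
Every place of articulation has an ejective member except dental, where /t̪ʼ/ would be expected.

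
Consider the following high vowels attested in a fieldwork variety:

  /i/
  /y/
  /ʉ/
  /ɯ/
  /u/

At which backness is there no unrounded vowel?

central

backness          unrounded  rounded 
front             i         y       
central           —         ʉ       
back              ɯ         u       
Every backness has an unrounded member except central, where /ɨ/ would be expected.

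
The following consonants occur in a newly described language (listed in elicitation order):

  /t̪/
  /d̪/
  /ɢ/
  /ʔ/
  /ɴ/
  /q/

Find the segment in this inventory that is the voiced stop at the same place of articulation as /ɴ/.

/ɴ/ is an uvular nasal.
The voiced stop at the same place is a voiced uvular stop — in this inventory, /ɢ/.

/ɢ/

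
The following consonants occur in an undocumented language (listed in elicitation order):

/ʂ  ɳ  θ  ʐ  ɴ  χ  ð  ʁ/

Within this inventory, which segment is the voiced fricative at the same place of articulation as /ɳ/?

/ʐ/

/ɳ/ is a retroflex nasal.
The voiced fricative at the same place is a voiced retroflex fricative — in this inventory, /ʐ/.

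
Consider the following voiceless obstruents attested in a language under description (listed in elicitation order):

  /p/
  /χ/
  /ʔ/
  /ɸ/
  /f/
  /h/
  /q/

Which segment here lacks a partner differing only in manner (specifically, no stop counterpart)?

Bilabial: /p/ ~ /ɸ/
Uvular: /q/ ~ /χ/
Glottal: /ʔ/ ~ /h/
Labiodental: only /f/ (fricative); no stop partner.
So /f/ is the unpaired segment.

/f/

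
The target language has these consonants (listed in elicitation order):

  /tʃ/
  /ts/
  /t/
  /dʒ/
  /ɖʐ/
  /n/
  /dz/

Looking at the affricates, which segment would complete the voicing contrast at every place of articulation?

/ʈʂ/

Voiceless: /ts/ (alveolar), /tʃ/ (postalveolar).
Voiced: /dz/ (alveolar), /dʒ/ (postalveolar), /ɖʐ/ (retroflex).
The retroflex row has no voiceless member, so the gap is the voiceless retroflex affricate /ʈʂ/.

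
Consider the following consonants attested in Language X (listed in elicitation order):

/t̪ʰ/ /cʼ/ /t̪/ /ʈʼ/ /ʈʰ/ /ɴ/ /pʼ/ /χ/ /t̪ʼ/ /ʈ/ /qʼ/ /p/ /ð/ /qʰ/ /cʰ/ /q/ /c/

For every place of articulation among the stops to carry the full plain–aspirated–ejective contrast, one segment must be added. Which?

Plain: /p/ (bilabial), /t̪/ (dental), /ʈ/ (retroflex), /c/ (palatal), /q/ (uvular).
Aspirated: /t̪ʰ/ (dental), /ʈʰ/ (retroflex), /cʰ/ (palatal), /qʰ/ (uvular).
Ejective: /pʼ/ (bilabial), /t̪ʼ/ (dental), /ʈʼ/ (retroflex), /cʼ/ (palatal), /qʼ/ (uvular).
The bilabial row has no aspirated member, so the gap is the aspirated bilabial stop /pʰ/.

/pʰ/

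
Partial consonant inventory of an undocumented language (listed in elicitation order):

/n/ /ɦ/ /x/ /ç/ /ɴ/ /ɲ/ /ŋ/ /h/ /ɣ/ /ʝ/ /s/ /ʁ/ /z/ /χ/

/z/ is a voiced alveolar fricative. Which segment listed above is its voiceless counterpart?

The voiceless counterpart is a voiceless alveolar fricative — in this inventory, /s/.

/s/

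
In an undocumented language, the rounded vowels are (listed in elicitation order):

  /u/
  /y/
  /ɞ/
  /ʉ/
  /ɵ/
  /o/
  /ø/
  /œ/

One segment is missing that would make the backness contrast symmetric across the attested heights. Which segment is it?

high: front /y/, central /ʉ/, back /u/.
high-mid: front /ø/, central /ɵ/, back /o/.
low-mid: front /œ/, central /ɞ/, back —.
The low-mid row has no back member, so the gap is the low-mid back rounded vowel /ɔ/.

/ɔ/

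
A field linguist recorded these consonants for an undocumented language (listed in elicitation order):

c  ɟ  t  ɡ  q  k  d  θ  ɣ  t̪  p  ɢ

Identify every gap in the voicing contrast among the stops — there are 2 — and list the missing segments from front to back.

/b/, /d̪/

Voiceless: /p/ (bilabial), /t̪/ (dental), /t/ (alveolar), /c/ (palatal), /k/ (velar), /q/ (uvular).
Voiced: /d/ (alveolar), /ɟ/ (palatal), /ɡ/ (velar), /ɢ/ (uvular).
Gaps, from front to back: bilabial lacks voiced (/b/); dental lacks voiced (/d̪/).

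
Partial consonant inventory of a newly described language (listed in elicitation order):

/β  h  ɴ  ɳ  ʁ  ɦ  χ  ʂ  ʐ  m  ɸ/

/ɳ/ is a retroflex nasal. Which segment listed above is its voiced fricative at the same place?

/ʐ/

The voiced fricative at the same place is a voiced retroflex fricative — in this inventory, /ʐ/.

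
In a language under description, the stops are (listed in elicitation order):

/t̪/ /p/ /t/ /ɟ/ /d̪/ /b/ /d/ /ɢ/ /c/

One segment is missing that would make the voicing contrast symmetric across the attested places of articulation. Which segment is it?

/q/

bilabial: voiceless /p/, voiced /b/.
dental: voiceless /t̪/, voiced /d̪/.
alveolar: voiceless /t/, voiced /d/.
palatal: voiceless /c/, voiced /ɟ/.
uvular: voiceless —, voiced /ɢ/.
The uvular row has no voiceless member, so the gap is the voiceless uvular stop /q/.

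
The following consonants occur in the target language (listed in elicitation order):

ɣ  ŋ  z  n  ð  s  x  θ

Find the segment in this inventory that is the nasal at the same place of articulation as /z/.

/z/ is a voiced alveolar fricative.
The nasal at the same place is an alveolar nasal — in this inventory, /n/.

/n/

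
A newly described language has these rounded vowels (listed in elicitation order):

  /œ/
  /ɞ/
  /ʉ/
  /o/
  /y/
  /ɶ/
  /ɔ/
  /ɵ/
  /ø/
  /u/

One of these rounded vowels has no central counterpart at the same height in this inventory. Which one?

High: /y/ ~ /ʉ/ ~ /u/
High-mid: /ø/ ~ /ɵ/ ~ /o/
Low-mid: /œ/ ~ /ɞ/ ~ /ɔ/
Low: only /ɶ/ (front); no central partner.
So /ɶ/ is the unpaired segment.

/ɶ/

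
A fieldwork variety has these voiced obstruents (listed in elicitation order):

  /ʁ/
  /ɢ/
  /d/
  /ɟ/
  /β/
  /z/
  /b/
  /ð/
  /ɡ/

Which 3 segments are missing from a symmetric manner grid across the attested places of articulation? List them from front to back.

Stop: /b/ (bilabial), /d/ (alveolar), /ɟ/ (palatal), /ɡ/ (velar), /ɢ/ (uvular).
Fricative: /β/ (bilabial), /ð/ (dental), /z/ (alveolar), /ʁ/ (uvular).
Gaps, from front to back: dental lacks stop (/d̪/); palatal lacks fricative (/ʝ/); velar lacks fricative (/ɣ/).

/d̪/, /ʝ/, /ɣ/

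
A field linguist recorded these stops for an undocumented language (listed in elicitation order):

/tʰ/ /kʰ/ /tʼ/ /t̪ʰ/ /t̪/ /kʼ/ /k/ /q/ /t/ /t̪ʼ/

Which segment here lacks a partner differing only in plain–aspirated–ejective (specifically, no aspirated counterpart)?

Dental: /t̪/ ~ /t̪ʰ/ ~ /t̪ʼ/
Alveolar: /t/ ~ /tʰ/ ~ /tʼ/
Velar: /k/ ~ /kʰ/ ~ /kʼ/
Uvular: only /q/ (plain); no aspirated partner.
So /q/ is the unpaired segment.

/q/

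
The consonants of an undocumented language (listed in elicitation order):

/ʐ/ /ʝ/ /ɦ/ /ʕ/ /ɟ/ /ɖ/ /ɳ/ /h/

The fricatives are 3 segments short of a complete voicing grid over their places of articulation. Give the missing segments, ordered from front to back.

retroflex: voiceless —, voiced /ʐ/.
palatal: voiceless —, voiced /ʝ/.
pharyngeal: voiceless —, voiced /ʕ/.
glottal: voiceless /h/, voiced /ɦ/.
Gaps, from front to back: retroflex lacks voiceless (/ʂ/); palatal lacks voiceless (/ç/); pharyngeal lacks voiceless (/ħ/).

/ʂ/, /ç/, /ħ/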